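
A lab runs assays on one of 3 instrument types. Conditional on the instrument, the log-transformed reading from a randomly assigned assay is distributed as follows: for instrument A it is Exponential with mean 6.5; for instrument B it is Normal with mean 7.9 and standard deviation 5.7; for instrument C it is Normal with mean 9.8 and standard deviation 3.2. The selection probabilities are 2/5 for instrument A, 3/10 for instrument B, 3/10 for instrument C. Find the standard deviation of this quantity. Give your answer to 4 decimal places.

5.6201

Per component, A: μ=6.5, E[X²]=84.5; B: μ=7.9, E[X²]=94.9; C: μ=9.8, E[X²]=106.28.
E[X] = 0.4·6.5 + 0.3·7.9 + 0.3·9.8 = 7.91.
E[X²] = 0.4·84.5 + 0.3·94.9 + 0.3·106.28 = 94.154.
Var(X) = E[X²] − (E[X])² = 94.154 − 62.5681 = 31.5859.
SD(X) = √31.5859 = 5.62013.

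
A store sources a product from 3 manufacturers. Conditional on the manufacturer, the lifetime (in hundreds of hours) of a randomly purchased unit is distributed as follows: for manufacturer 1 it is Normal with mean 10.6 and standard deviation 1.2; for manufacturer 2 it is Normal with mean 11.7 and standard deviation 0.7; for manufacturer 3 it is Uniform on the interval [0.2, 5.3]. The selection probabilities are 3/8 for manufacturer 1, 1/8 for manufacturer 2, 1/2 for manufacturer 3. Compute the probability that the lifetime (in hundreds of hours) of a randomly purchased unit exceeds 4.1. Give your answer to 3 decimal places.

0.618

Conditional on each manufacturer, P(X > 4.1): 1: 1; 2: 1; 3: 0.235294.
By total probability, P(X > 4.1) = 0.375·1 + 0.125·1 + 0.5·0.235294 = 0.617647.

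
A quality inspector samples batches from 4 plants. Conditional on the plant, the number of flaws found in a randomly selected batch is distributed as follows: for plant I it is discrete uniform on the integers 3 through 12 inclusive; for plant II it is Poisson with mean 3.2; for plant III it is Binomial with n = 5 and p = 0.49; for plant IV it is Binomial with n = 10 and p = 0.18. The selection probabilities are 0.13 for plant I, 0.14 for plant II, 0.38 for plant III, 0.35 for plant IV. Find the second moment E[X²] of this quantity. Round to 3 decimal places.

14.673

For each component E[X²] = Var + (mean)², giving I: 64.5; II: 13.44; III: 7.252; IV: 4.716.
Overall E[X²] = 0.13·64.5 + 0.14·13.44 + 0.38·7.252 + 0.35·4.716 = 14.673.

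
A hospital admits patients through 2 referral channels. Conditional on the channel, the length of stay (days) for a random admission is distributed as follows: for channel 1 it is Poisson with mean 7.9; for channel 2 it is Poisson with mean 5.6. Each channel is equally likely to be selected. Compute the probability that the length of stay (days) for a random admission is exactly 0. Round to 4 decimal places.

Conditional on each channel, P(X = 0): 1: 0.000370744; 2: 0.00369786.
By total probability, P(X = 0) = 0.5·0.000370744 + 0.5·0.00369786 = 0.0020343.

0.0020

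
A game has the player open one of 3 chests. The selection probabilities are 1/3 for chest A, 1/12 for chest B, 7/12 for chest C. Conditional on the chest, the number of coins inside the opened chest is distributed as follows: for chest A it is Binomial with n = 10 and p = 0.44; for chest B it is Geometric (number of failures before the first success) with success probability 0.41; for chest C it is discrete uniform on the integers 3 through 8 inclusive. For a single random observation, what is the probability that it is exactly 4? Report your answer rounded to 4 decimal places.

Conditional on each chest, P(X = 4): A: 0.242749; B: 0.0496812; C: 0.166667.
By total probability, P(X = 4) = 0.333333·0.242749 + 0.0833333·0.0496812 + 0.583333·0.166667 = 0.182279.

0.1823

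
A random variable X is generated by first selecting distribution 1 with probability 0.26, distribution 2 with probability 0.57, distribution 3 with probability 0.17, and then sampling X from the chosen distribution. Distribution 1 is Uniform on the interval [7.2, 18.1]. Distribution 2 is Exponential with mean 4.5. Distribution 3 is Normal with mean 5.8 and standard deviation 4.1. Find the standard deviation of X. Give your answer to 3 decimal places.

Per component, 1: μ=12.65, E[X²]=169.923; 2: μ=4.5, E[X²]=40.5; 3: μ=5.8, E[X²]=50.45.
E[X] = 0.26·12.65 + 0.57·4.5 + 0.17·5.8 = 6.84.
E[X²] = 0.26·169.923 + 0.57·40.5 + 0.17·50.45 = 75.8416.
Var(X) = E[X²] − (E[X])² = 75.8416 − 46.7856 = 29.056.
SD(X) = √29.056 = 5.39036.

5.390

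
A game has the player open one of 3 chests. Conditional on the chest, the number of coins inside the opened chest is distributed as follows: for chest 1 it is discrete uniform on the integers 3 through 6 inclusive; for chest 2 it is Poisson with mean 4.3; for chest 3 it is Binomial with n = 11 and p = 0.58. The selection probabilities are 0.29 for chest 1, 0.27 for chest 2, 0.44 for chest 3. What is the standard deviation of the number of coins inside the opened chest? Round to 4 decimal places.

1.9159

Per component, 1: μ=4.5, E[X²]=21.5; 2: μ=4.3, E[X²]=22.79; 3: μ=6.38, E[X²]=43.384.
E[X] = 0.29·4.5 + 0.27·4.3 + 0.44·6.38 = 5.2732.
E[X²] = 0.29·21.5 + 0.27·22.79 + 0.44·43.384 = 31.4773.
Var(X) = E[X²] − (E[X])² = 31.4773 − 27.8066 = 3.67062.
SD(X) = √3.67062 = 1.91589.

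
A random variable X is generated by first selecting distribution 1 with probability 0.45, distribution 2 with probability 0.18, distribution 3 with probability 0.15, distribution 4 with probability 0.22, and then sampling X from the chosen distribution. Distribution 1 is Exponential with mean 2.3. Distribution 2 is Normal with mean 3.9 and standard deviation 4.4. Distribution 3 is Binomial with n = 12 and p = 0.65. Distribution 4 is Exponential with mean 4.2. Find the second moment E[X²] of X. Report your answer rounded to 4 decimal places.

For each component E[X²] = Var + (mean)², giving 1: 10.58; 2: 34.57; 3: 63.57; 4: 35.28.
Overall E[X²] = 0.45·10.58 + 0.18·34.57 + 0.15·63.57 + 0.22·35.28 = 28.2807.

28.2807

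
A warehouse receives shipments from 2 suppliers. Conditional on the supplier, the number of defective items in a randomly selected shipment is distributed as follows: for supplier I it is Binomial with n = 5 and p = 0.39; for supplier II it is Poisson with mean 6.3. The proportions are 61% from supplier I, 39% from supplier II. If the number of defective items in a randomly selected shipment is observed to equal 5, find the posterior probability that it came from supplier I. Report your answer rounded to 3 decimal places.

Likelihoods P(X=5 | ·): I: 0.00902242; II: 0.151868.
Posterior ∝ prior × likelihood. Numerator for I: 0.61·0.00902242 = 0.00550368.
Normalizing constant: 0.61·0.00902242 + 0.39·0.151868 = 0.0647322.
P(I | observation) = 0.00550368 / 0.0647322 = 0.0850222.

0.085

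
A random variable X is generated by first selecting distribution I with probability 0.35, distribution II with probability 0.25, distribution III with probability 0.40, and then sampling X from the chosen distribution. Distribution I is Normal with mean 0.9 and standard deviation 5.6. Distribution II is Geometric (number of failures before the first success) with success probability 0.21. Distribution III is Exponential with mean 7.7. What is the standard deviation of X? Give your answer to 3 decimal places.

6.922

Per component, I: μ=0.9, E[X²]=32.17; II: μ=3.7619, E[X²]=32.0658; III: μ=7.7, E[X²]=118.58.
E[X] = 0.35·0.9 + 0.25·3.7619 + 0.4·7.7 = 4.33548.
E[X²] = 0.35·32.17 + 0.25·32.0658 + 0.4·118.58 = 66.7079.
Var(X) = E[X²] − (E[X])² = 66.7079 − 18.7964 = 47.9116.
SD(X) = √47.9116 = 6.92182.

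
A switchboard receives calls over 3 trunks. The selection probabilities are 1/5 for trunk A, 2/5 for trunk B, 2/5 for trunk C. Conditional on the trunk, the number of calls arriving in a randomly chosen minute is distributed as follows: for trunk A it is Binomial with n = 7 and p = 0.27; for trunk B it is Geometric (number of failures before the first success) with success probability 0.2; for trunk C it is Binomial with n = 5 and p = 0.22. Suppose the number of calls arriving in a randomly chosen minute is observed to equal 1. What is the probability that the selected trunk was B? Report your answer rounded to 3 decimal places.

0.225

Likelihoods P(X=1 | ·): A: 0.286022; B: 0.16; C: 0.407166.
Posterior ∝ prior × likelihood. Numerator for B: 0.4·0.16 = 0.064.
Normalizing constant: 0.2·0.286022 + 0.4·0.16 + 0.4·0.407166 = 0.284071.
P(B | observation) = 0.064 / 0.284071 = 0.225296.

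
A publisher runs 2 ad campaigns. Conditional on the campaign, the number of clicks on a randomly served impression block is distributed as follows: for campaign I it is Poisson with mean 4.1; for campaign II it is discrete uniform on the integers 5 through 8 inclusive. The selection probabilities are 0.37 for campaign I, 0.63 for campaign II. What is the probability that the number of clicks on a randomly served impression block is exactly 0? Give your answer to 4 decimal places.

0.0061

Conditional on each campaign, P(X = 0): I: 0.0165727; II: 0.
By total probability, P(X = 0) = 0.37·0.0165727 + 0.63·0 = 0.00613189.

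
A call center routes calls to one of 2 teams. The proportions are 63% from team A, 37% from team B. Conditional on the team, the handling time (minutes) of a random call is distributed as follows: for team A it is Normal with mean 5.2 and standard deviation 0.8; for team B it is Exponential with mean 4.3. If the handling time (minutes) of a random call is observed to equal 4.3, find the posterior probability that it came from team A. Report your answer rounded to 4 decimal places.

0.8405

Likelihoods f(4.3 | ·): A: 0.264846; B: 0.0855534.
Posterior ∝ prior × likelihood. Numerator for A: 0.63·0.264846 = 0.166853.
Normalizing constant: 0.63·0.264846 + 0.37·0.0855534 = 0.198508.
P(A | observation) = 0.166853 / 0.198508 = 0.840536.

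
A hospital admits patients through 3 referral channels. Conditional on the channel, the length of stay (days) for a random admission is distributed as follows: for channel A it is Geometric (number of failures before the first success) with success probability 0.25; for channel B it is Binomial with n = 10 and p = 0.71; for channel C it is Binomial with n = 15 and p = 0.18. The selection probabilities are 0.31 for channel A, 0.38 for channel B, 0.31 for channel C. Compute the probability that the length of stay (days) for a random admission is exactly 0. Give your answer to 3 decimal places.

Conditional on each channel, P(X = 0): A: 0.25; B: 4.20707e-06; C: 0.0509575.
By total probability, P(X = 0) = 0.31·0.25 + 0.38·4.20707e-06 + 0.31·0.0509575 = 0.0932984.

0.093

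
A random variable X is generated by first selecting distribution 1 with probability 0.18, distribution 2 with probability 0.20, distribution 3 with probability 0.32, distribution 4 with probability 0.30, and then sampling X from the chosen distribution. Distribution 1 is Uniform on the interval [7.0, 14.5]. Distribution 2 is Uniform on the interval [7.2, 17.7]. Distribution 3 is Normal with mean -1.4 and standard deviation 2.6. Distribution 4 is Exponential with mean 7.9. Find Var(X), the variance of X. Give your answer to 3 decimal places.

Per component, 1: μ=10.75, E[X²]=120.25; 2: μ=12.45, E[X²]=164.19; 3: μ=-1.4, E[X²]=8.72; 4: μ=7.9, E[X²]=124.82.
E[X] = 0.18·10.75 + 0.2·12.45 + 0.32·-1.4 + 0.3·7.9 = 6.347.
E[X²] = 0.18·120.25 + 0.2·164.19 + 0.32·8.72 + 0.3·124.82 = 94.7194.
Var(X) = E[X²] − (E[X])² = 94.7194 − 40.2844 = 54.435.

54.435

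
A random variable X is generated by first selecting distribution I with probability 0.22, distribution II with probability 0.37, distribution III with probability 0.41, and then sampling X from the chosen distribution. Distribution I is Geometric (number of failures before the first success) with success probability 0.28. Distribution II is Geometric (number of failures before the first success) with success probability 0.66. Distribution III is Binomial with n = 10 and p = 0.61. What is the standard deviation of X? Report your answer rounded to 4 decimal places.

3.0795

Per component, I: μ=2.57143, E[X²]=15.7959; II: μ=0.515152, E[X²]=1.04591; III: μ=6.1, E[X²]=39.589.
E[X] = 0.22·2.57143 + 0.37·0.515152 + 0.41·6.1 = 3.25732.
E[X²] = 0.22·15.7959 + 0.37·1.04591 + 0.41·39.589 = 20.0936.
Var(X) = E[X²] − (E[X])² = 20.0936 − 10.6101 = 9.48344.
SD(X) = √9.48344 = 3.07952.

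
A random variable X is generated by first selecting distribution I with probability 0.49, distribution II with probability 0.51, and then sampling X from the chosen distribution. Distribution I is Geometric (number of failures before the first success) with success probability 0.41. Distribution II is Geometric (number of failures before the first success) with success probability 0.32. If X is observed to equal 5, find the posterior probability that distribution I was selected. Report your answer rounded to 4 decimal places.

Likelihoods P(X=5 | ·): I: 0.0293119; II: 0.0465259.
Posterior ∝ prior × likelihood. Numerator for I: 0.49·0.0293119 = 0.0143628.
Normalizing constant: 0.49·0.0293119 + 0.51·0.0465259 = 0.038091.
P(I | observation) = 0.0143628 / 0.038091 = 0.377066.

0.3771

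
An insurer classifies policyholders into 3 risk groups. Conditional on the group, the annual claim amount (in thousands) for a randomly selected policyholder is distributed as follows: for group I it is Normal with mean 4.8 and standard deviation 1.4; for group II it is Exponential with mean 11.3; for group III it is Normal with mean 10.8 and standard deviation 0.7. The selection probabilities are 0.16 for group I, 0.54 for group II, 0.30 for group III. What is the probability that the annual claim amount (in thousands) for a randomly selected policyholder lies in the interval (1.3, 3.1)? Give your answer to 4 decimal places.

Conditional on each group, P(1.3 < X < 3.1): I: 0.10611; II: 0.13125; III: 0.
By total probability, P(1.3 < X < 3.1) = 0.16·0.10611 + 0.54·0.13125 + 0.3·0 = 0.0878527.

0.0879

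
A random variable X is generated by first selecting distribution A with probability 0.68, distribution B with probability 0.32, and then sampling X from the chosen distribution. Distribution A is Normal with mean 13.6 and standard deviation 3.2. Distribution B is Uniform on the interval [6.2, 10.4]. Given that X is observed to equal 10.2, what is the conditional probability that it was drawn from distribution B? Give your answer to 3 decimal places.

0.612

Likelihoods f(10.2 | ·): A: 0.0708959; B: 0.238095.
Posterior ∝ prior × likelihood. Numerator for B: 0.32·0.238095 = 0.0761905.
Normalizing constant: 0.68·0.0708959 + 0.32·0.238095 = 0.1244.
P(B | observation) = 0.0761905 / 0.1244 = 0.612465.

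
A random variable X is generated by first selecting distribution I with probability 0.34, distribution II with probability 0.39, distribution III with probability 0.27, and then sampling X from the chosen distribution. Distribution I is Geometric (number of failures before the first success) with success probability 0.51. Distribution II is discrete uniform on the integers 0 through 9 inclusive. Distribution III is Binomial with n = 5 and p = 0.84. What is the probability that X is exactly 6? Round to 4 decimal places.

Conditional on each component, P(X = 6): I: 0.00705906; II: 0.1; III: 0.
By total probability, P(X = 6) = 0.34·0.00705906 + 0.39·0.1 + 0.27·0 = 0.0414001.

0.0414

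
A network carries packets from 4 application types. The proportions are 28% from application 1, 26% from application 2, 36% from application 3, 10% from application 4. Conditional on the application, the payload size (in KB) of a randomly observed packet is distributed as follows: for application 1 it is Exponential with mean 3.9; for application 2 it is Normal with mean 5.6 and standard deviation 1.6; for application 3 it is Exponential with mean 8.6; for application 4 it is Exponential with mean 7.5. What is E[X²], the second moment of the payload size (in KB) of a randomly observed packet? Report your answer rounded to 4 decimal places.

81.8380

For each component E[X²] = Var + (mean)², giving 1: 30.42; 2: 33.92; 3: 147.92; 4: 112.5.
Overall E[X²] = 0.28·30.42 + 0.26·33.92 + 0.36·147.92 + 0.1·112.5 = 81.838.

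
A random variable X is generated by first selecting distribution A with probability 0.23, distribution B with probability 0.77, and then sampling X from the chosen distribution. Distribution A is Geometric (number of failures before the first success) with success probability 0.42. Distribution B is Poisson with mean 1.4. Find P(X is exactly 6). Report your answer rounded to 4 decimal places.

Conditional on each component, P(X = 6): A: 0.0159889; B: 0.00257883.
By total probability, P(X = 6) = 0.23·0.0159889 + 0.77·0.00257883 = 0.00566314.

0.0057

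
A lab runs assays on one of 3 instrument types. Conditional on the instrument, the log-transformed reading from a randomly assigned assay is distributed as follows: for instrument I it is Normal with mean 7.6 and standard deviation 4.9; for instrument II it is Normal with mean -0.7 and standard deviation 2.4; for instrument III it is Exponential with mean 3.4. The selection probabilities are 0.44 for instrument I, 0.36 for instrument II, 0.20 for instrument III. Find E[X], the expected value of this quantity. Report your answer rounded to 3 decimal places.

3.772

Component means — I: 7.6; II: -0.7; III: 3.4.
E[X] = 0.44·7.6 + 0.36·-0.7 + 0.2·3.4 = 3.772.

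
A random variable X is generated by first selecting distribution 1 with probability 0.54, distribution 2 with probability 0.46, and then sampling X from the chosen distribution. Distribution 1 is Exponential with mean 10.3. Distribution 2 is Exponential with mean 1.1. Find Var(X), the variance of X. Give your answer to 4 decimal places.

Per component, 1: μ=10.3, E[X²]=212.18; 2: μ=1.1, E[X²]=2.42.
E[X] = 0.54·10.3 + 0.46·1.1 = 6.068.
E[X²] = 0.54·212.18 + 0.46·2.42 = 115.69.
Var(X) = E[X²] − (E[X])² = 115.69 − 36.8206 = 78.8698.

78.8698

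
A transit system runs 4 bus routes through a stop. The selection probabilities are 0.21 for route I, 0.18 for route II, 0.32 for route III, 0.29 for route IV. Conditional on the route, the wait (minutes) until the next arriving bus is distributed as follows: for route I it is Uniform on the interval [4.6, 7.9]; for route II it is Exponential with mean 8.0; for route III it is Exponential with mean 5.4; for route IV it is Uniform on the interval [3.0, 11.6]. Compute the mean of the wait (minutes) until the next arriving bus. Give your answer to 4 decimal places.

6.5975

Component means — I: 6.25; II: 8; III: 5.4; IV: 7.3.
E[X] = 0.21·6.25 + 0.18·8 + 0.32·5.4 + 0.29·7.3 = 6.5975.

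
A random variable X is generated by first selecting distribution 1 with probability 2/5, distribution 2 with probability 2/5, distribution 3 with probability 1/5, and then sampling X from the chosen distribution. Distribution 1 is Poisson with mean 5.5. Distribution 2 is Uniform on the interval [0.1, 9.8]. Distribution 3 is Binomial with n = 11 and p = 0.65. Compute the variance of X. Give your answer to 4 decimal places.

6.4902

Per component, 1: μ=5.5, E[X²]=35.75; 2: μ=4.95, E[X²]=32.3433; 3: μ=7.15, E[X²]=53.625.
E[X] = 0.4·5.5 + 0.4·4.95 + 0.2·7.15 = 5.61.
E[X²] = 0.4·35.75 + 0.4·32.3433 + 0.2·53.625 = 37.9623.
Var(X) = E[X²] − (E[X])² = 37.9623 − 31.4721 = 6.49023.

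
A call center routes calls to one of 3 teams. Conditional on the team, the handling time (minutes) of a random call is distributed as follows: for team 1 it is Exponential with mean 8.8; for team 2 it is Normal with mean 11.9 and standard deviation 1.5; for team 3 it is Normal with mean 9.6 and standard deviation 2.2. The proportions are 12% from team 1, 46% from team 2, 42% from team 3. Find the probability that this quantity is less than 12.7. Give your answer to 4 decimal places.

0.8017

Conditional on each team, P(X < 12.7): 1: 0.763825; 2: 0.703099; 3: 0.920596.
By total probability, P(X < 12.7) = 0.12·0.763825 + 0.46·0.703099 + 0.42·0.920596 = 0.801735.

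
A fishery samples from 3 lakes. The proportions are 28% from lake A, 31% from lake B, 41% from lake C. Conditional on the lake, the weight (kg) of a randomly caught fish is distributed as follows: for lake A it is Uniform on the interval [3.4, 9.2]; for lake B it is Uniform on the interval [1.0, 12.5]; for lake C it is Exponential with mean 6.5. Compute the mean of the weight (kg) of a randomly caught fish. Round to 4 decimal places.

Component means — A: 6.3; B: 6.75; C: 6.5.
E[X] = 0.28·6.3 + 0.31·6.75 + 0.41·6.5 = 6.5215.

6.5215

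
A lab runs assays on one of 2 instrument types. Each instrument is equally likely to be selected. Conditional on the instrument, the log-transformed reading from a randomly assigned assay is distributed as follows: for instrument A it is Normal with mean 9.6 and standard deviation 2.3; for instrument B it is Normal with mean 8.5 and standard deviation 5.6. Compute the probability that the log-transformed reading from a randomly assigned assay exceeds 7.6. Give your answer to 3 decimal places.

0.686

Conditional on each instrument, P(X > 7.6): A: 0.807731; B: 0.563841.
By total probability, P(X > 7.6) = 0.5·0.807731 + 0.5·0.563841 = 0.685786.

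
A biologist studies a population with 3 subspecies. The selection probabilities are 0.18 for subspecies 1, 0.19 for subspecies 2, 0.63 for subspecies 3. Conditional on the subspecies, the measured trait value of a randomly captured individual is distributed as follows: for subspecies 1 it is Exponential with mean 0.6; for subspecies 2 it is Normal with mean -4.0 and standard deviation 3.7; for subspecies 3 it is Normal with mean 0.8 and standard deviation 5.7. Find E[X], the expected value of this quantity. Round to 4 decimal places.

-0.1480

Component means — 1: 0.6; 2: -4; 3: 0.8.
E[X] = 0.18·0.6 + 0.19·-4 + 0.63·0.8 = -0.148.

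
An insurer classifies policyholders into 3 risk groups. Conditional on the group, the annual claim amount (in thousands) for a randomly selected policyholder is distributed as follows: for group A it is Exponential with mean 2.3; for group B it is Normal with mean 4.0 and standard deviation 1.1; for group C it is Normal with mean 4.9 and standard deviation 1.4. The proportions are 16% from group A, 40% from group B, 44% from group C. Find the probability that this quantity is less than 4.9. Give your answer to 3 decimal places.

Conditional on each group, P(X < 4.9): A: 0.881214; B: 0.793373; C: 0.5.
By total probability, P(X < 4.9) = 0.16·0.881214 + 0.4·0.793373 + 0.44·0.5 = 0.678344.

0.678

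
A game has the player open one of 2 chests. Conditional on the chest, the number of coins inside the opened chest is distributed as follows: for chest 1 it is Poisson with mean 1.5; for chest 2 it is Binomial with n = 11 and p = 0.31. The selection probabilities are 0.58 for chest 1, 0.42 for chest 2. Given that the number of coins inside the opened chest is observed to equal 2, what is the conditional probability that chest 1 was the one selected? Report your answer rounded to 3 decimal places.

Likelihoods P(X=2 | ·): 1: 0.251021; 2: 0.187382.
Posterior ∝ prior × likelihood. Numerator for 1: 0.58·0.251021 = 0.145592.
Normalizing constant: 0.58·0.251021 + 0.42·0.187382 = 0.224293.
P(1 | observation) = 0.145592 / 0.224293 = 0.649117.

0.649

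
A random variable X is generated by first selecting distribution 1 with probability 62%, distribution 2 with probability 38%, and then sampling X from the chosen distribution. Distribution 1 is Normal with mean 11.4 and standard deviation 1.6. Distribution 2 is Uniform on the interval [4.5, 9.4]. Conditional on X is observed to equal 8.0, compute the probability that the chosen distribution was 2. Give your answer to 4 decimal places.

Likelihoods f(8.0 | ·): 1: 0.0260756; 2: 0.204082.
Posterior ∝ prior × likelihood. Numerator for 2: 0.38·0.204082 = 0.077551.
Normalizing constant: 0.62·0.0260756 + 0.38·0.204082 = 0.0937179.
P(2 | observation) = 0.077551 / 0.0937179 = 0.827494.

0.8275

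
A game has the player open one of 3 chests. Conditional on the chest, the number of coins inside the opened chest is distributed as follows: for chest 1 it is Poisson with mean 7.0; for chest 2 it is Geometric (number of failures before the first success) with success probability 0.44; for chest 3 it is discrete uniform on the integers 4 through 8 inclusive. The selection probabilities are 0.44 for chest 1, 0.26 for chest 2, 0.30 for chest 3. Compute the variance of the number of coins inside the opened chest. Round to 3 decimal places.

10.060

Per component, 1: μ=7, E[X²]=56; 2: μ=1.27273, E[X²]=4.5124; 3: μ=6, E[X²]=38.
E[X] = 0.44·7 + 0.26·1.27273 + 0.3·6 = 5.21091.
E[X²] = 0.44·56 + 0.26·4.5124 + 0.3·38 = 37.2132.
Var(X) = E[X²] − (E[X])² = 37.2132 − 27.1536 = 10.0596.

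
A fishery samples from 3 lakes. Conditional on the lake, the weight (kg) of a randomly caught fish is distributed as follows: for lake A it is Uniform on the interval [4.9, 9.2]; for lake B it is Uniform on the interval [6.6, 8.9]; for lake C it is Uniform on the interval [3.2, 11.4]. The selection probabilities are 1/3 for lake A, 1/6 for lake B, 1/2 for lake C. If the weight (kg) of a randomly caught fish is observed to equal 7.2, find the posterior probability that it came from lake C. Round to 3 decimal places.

0.289

Likelihoods f(7.2 | ·): A: 0.232558; B: 0.434783; C: 0.121951.
Posterior ∝ prior × likelihood. Numerator for C: 0.5·0.121951 = 0.0609756.
Normalizing constant: 0.333333·0.232558 + 0.166667·0.434783 + 0.5·0.121951 = 0.210959.
P(C | observation) = 0.0609756 / 0.210959 = 0.28904.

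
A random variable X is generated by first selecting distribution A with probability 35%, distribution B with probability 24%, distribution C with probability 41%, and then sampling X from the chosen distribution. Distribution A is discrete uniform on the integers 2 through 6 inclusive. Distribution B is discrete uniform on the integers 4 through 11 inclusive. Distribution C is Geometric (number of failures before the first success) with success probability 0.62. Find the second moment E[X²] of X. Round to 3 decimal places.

For each component E[X²] = Var + (mean)², giving A: 18; B: 61.5; C: 1.3642.
Overall E[X²] = 0.35·18 + 0.24·61.5 + 0.41·1.3642 = 21.6193.

21.619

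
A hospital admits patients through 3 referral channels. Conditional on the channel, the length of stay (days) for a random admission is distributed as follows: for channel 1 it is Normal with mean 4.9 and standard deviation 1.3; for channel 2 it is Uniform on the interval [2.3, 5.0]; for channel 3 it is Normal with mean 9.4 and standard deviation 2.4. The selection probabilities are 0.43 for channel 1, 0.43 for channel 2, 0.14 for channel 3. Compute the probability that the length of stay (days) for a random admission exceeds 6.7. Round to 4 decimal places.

0.1575

Conditional on each channel, P(X > 6.7): 1: 0.0830851; 2: 0; 3: 0.869705.
By total probability, P(X > 6.7) = 0.43·0.0830851 + 0.43·0 + 0.14·0.869705 = 0.157485.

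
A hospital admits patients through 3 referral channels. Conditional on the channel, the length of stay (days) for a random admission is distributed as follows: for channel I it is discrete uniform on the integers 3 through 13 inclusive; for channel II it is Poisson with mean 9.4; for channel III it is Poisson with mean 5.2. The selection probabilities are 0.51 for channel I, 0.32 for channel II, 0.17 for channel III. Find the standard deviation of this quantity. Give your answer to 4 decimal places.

Per component, I: μ=8, E[X²]=74; II: μ=9.4, E[X²]=97.76; III: μ=5.2, E[X²]=32.24.
E[X] = 0.51·8 + 0.32·9.4 + 0.17·5.2 = 7.972.
E[X²] = 0.51·74 + 0.32·97.76 + 0.17·32.24 = 74.504.
Var(X) = E[X²] − (E[X])² = 74.504 − 63.5528 = 10.9512.
SD(X) = √10.9512 = 3.30926.

3.3093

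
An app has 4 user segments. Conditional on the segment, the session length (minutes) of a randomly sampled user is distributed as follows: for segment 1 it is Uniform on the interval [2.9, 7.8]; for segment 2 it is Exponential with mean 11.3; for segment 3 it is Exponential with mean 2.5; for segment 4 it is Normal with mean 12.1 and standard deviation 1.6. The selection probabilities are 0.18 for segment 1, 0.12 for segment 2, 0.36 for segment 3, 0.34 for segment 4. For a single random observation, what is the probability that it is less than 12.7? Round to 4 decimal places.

Conditional on each segment, P(X < 12.7): 1: 1; 2: 0.674988; 3: 0.99378; 4: 0.64617.
By total probability, P(X < 12.7) = 0.18·1 + 0.12·0.674988 + 0.36·0.99378 + 0.34·0.64617 = 0.838457.

0.8385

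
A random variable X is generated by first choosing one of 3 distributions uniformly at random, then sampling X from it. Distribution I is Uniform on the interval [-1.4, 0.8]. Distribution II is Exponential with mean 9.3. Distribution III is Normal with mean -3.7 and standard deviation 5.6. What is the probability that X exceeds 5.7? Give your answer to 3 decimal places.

Conditional on each component, P(X > 5.7): I: 0; II: 0.541776; III: 0.0466178.
By total probability, P(X > 5.7) = 0.333333·0 + 0.333333·0.541776 + 0.333333·0.0466178 = 0.196131.

0.196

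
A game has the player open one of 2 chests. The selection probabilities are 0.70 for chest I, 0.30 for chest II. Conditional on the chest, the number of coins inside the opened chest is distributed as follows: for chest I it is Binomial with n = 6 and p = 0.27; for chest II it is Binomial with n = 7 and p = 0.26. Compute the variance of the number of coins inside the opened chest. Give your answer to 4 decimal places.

1.2403

Per component, I: μ=1.62, E[X²]=3.807; II: μ=1.82, E[X²]=4.6592.
E[X] = 0.7·1.62 + 0.3·1.82 = 1.68.
E[X²] = 0.7·3.807 + 0.3·4.6592 = 4.06266.
Var(X) = E[X²] − (E[X])² = 4.06266 − 2.8224 = 1.24026.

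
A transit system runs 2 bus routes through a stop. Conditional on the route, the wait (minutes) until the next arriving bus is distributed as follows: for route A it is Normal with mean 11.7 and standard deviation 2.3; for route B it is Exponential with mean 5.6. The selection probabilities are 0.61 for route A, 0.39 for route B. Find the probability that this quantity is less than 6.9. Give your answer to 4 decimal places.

0.2875

Conditional on each route, P(X < 6.9): A: 0.018446; B: 0.708333.
By total probability, P(X < 6.9) = 0.61·0.018446 + 0.39·0.708333 = 0.287502.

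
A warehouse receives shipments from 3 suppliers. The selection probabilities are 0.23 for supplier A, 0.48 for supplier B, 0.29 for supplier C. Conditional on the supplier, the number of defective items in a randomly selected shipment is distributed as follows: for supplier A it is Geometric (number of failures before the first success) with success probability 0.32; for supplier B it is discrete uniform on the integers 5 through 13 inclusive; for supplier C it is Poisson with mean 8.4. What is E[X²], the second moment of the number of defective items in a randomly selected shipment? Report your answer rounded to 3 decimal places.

For each component E[X²] = Var + (mean)², giving A: 11.1562; B: 87.6667; C: 78.96.
Overall E[X²] = 0.23·11.1562 + 0.48·87.6667 + 0.29·78.96 = 67.5443.

67.544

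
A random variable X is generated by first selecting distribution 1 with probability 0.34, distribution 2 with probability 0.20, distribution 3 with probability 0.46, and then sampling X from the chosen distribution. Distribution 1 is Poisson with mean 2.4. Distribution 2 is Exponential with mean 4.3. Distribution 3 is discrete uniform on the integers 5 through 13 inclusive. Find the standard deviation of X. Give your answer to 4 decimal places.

Per component, 1: μ=2.4, E[X²]=8.16; 2: μ=4.3, E[X²]=36.98; 3: μ=9, E[X²]=87.6667.
E[X] = 0.34·2.4 + 0.2·4.3 + 0.46·9 = 5.816.
E[X²] = 0.34·8.16 + 0.2·36.98 + 0.46·87.6667 = 50.4971.
Var(X) = E[X²] − (E[X])² = 50.4971 − 33.8259 = 16.6712.
SD(X) = √16.6712 = 4.08304.

4.0830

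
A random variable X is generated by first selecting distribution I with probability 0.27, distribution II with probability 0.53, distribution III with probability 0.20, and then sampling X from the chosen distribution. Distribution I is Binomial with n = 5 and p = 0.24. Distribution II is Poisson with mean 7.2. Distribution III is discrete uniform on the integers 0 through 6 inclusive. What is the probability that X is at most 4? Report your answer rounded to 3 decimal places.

Conditional on each component, P(X ≤ 4): I: 0.999204; II: 0.155516; III: 0.714286.
By total probability, P(X ≤ 4) = 0.27·0.999204 + 0.53·0.155516 + 0.2·0.714286 = 0.495065.

0.495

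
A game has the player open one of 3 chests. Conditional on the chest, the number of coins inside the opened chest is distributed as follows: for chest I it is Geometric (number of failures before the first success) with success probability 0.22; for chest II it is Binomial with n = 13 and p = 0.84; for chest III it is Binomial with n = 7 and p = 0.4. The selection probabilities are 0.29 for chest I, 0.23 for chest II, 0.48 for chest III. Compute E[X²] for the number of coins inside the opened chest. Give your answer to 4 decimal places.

For each component E[X²] = Var + (mean)², giving I: 28.686; II: 120.994; III: 9.52.
Overall E[X²] = 0.29·28.686 + 0.23·120.994 + 0.48·9.52 = 40.7171.

40.7171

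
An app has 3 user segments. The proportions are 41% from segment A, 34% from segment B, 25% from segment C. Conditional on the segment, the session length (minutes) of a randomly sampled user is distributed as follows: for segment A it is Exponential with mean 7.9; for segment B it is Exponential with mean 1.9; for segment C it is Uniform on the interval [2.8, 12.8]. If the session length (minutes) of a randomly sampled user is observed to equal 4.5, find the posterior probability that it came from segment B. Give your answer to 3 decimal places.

0.236

Likelihoods f(4.5 | ·): A: 0.0716127; B: 0.0492781; C: 0.1.
Posterior ∝ prior × likelihood. Numerator for B: 0.34·0.0492781 = 0.0167546.
Normalizing constant: 0.41·0.0716127 + 0.34·0.0492781 + 0.25·0.1 = 0.0711158.
P(B | observation) = 0.0167546 / 0.0711158 = 0.235596.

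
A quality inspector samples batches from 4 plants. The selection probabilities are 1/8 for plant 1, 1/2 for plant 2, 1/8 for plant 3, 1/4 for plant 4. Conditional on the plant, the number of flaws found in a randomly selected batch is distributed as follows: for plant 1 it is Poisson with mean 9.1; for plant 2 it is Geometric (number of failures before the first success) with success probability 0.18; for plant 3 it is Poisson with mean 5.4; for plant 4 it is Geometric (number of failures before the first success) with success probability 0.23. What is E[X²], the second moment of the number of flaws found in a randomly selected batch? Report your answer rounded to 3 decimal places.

45.281

For each component E[X²] = Var + (mean)², giving 1: 91.91; 2: 46.0617; 3: 34.56; 4: 25.7637.
Overall E[X²] = 0.125·91.91 + 0.5·46.0617 + 0.125·34.56 + 0.25·25.7637 = 45.2805.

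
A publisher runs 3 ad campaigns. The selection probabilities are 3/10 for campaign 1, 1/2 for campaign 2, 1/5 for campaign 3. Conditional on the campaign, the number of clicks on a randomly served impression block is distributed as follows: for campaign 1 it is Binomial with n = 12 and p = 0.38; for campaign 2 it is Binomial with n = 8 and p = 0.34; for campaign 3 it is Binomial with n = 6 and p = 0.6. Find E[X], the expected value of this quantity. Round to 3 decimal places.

3.448

Component means — 1: 4.56; 2: 2.72; 3: 3.6.
E[X] = 0.3·4.56 + 0.5·2.72 + 0.2·3.6 = 3.448.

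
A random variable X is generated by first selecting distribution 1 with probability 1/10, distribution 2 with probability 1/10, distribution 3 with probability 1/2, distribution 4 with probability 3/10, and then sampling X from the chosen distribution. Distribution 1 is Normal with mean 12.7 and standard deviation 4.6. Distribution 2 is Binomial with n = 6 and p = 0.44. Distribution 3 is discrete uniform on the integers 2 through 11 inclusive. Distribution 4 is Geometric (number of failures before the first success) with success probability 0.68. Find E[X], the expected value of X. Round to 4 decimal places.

4.9252

Component means — 1: 12.7; 2: 2.64; 3: 6.5; 4: 0.470588.
E[X] = 0.1·12.7 + 0.1·2.64 + 0.5·6.5 + 0.3·0.470588 = 4.92518.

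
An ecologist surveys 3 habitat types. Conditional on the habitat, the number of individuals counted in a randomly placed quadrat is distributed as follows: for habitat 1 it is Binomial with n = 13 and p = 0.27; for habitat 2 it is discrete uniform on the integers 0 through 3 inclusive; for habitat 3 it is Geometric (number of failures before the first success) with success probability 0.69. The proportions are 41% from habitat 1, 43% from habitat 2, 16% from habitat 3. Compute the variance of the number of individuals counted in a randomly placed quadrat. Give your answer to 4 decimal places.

3.0950

Per component, 1: μ=3.51, E[X²]=14.8824; 2: μ=1.5, E[X²]=3.5; 3: μ=0.449275, E[X²]=0.852972.
E[X] = 0.41·3.51 + 0.43·1.5 + 0.16·0.449275 = 2.15598.
E[X²] = 0.41·14.8824 + 0.43·3.5 + 0.16·0.852972 = 7.74326.
Var(X) = E[X²] − (E[X])² = 7.74326 − 4.64827 = 3.09499.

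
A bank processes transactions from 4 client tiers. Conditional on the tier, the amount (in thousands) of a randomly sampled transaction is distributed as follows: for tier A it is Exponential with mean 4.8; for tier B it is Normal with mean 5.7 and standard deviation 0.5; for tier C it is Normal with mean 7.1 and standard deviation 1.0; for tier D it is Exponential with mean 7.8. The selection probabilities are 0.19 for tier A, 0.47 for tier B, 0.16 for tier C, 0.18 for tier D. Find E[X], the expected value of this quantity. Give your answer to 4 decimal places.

6.1310

Component means — A: 4.8; B: 5.7; C: 7.1; D: 7.8.
E[X] = 0.19·4.8 + 0.47·5.7 + 0.16·7.1 + 0.18·7.8 = 6.131.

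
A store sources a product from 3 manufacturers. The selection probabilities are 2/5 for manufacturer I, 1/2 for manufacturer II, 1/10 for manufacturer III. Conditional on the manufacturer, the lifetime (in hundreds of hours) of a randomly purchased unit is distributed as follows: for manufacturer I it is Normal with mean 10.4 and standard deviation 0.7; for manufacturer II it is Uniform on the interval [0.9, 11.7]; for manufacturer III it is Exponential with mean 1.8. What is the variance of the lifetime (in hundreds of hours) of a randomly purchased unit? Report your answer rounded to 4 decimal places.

12.7129

Per component, I: μ=10.4, E[X²]=108.65; II: μ=6.3, E[X²]=49.41; III: μ=1.8, E[X²]=6.48.
E[X] = 0.4·10.4 + 0.5·6.3 + 0.1·1.8 = 7.49.
E[X²] = 0.4·108.65 + 0.5·49.41 + 0.1·6.48 = 68.813.
Var(X) = E[X²] − (E[X])² = 68.813 − 56.1001 = 12.7129.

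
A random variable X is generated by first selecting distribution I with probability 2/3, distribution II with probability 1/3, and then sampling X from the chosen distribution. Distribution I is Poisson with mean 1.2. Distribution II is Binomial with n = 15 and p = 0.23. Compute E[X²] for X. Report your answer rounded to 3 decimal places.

For each component E[X²] = Var + (mean)², giving I: 2.64; II: 14.559.
Overall E[X²] = 0.666667·2.64 + 0.333333·14.559 = 6.613.

6.613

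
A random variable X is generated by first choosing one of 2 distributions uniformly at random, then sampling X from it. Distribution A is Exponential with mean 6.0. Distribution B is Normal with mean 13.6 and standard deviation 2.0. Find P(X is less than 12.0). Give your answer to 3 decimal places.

Conditional on each component, P(X < 12.0): A: 0.864665; B: 0.211855.
By total probability, P(X < 12.0) = 0.5·0.864665 + 0.5·0.211855 = 0.53826.

0.538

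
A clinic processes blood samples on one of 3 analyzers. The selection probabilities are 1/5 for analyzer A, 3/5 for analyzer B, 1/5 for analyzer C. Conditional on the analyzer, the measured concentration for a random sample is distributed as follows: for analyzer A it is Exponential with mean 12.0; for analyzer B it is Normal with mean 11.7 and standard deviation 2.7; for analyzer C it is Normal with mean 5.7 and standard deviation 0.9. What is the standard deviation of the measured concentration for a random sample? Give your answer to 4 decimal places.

6.2653

Per component, A: μ=12, E[X²]=288; B: μ=11.7, E[X²]=144.18; C: μ=5.7, E[X²]=33.3.
E[X] = 0.2·12 + 0.6·11.7 + 0.2·5.7 = 10.56.
E[X²] = 0.2·288 + 0.6·144.18 + 0.2·33.3 = 150.768.
Var(X) = E[X²] − (E[X])² = 150.768 − 111.514 = 39.2544.
SD(X) = √39.2544 = 6.26533.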